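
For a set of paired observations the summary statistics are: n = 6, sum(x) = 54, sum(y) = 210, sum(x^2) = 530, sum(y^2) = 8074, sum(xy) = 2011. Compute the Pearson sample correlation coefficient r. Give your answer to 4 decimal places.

S_xy = nΣxy − ΣxΣy = 6·2011 − 54·210 = 12066 − 11340 = 726
S_xx = nΣx² − (Σx)² = 6·530 − 54² = 3180 − 2916 = 264
S_yy = nΣy² − (Σy)² = 6·8074 − 210² = 48444 − 44100 = 4344
r = S_xy / √(S_xx·S_yy) = 726 / √(264·4344) = 726 / √1146816 = 726 / 1070.8950 = 0.6779

0.6779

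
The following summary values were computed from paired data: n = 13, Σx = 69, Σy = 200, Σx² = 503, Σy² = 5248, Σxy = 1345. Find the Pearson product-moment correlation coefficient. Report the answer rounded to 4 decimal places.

Numerator: nΣxy − (Σx)(Σy) = 13·1345 − (69)(200) = 3685
Denominator: √[(nΣx²−(Σx)²)(nΣy²−(Σy)²)]
  nΣx²−(Σx)² = 13·503 − 4761 = 1778;  nΣy²−(Σy)² = 13·5248 − 40000 = 28224
  √(1778·28224) = √50182272 = 7083.9447
r = 3685 / 7083.9447 = 0.5202

0.5202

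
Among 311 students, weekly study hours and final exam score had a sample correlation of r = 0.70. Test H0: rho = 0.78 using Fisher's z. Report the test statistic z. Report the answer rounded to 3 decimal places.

-3.125

z_r = atanh(0.70) = 0.867301,  z_0 = atanh(0.78) = 1.045371
SE = 1/√(n−3) = 1/√308 = 0.056980
z = (z_r − z_0)/SE = (0.867301 − 1.045371) / 0.056980 = -0.178070 / 0.056980 = -3.125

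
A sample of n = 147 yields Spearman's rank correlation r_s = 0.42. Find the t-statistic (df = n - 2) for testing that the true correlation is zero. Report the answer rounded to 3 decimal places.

t = r_s·√(n−2) / √(1−r_s²) with r_s = 0.42, n = 147
  = 0.42·√145 / √(1 − 0.1764)
  = 0.42·12.041595 / 0.907524
  = 5.057470 / 0.907524 = 5.573

5.573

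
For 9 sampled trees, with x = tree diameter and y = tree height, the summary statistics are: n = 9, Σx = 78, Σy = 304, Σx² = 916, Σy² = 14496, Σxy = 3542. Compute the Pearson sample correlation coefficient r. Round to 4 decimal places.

0.9008

S_xy = nΣxy − ΣxΣy = 9·3542 − 78·304 = 31878 − 23712 = 8166
S_xx = nΣx² − (Σx)² = 9·916 − 78² = 8244 − 6084 = 2160
S_yy = nΣy² − (Σy)² = 9·14496 − 304² = 130464 − 92416 = 38048
r = S_xy / √(S_xx·S_yy) = 8166 / √(2160·38048) = 8166 / √82183680 = 8166 / 9065.5215 = 0.9008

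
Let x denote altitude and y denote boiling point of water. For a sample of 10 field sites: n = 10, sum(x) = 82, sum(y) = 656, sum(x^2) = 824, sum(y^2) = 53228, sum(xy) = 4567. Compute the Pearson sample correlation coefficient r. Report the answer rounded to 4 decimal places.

-0.6533

S_xy = nΣxy − ΣxΣy = 10·4567 − 82·656 = 45670 − 53792 = -8122
S_xx = nΣx² − (Σx)² = 10·824 − 82² = 8240 − 6724 = 1516
S_yy = nΣy² − (Σy)² = 10·53228 − 656² = 532280 − 430336 = 101944
r = S_xy / √(S_xx·S_yy) = -8122 / √(1516·101944) = -8122 / √154547104 = -8122 / 12431.6976 = -0.6533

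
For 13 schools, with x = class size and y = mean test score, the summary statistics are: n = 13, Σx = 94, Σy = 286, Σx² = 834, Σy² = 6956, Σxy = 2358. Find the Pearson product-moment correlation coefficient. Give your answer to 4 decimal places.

0.9060

S_xy = nΣxy − ΣxΣy = 13·2358 − 94·286 = 30654 − 26884 = 3770
S_xx = nΣx² − (Σx)² = 13·834 − 94² = 10842 − 8836 = 2006
S_yy = nΣy² − (Σy)² = 13·6956 − 286² = 90428 − 81796 = 8632
r = S_xy / √(S_xx·S_yy) = 3770 / √(2006·8632) = 3770 / √17315792 = 3770 / 4161.2248 = 0.9060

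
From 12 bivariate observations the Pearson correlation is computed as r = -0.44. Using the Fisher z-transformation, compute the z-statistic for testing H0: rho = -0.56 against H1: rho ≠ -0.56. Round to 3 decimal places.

0.482

z_r = atanh(-0.44) = -0.472231,  z_0 = atanh(-0.56) = -0.632833
SE = 1/√(n−3) = 1/√9 = 0.333333
z = (z_r − z_0)/SE = (-0.472231 − (-0.632833)) / 0.333333 = 0.160602 / 0.333333 = 0.482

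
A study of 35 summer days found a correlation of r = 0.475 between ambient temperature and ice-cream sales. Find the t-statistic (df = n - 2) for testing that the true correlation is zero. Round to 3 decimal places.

t = r·√(n−2) / √(1−r²) with r = 0.475, n = 35
  = 0.475·√33 / √(1 − 0.225625)
  = 0.475·5.744563 / 0.879986
  = 2.728667 / 0.879986 = 3.101

3.101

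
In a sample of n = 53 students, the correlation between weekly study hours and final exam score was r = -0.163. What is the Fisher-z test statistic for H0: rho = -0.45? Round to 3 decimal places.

2.264

Fisher z: atanh(-0.163) = -0.164467, atanh(-0.45) = -0.484700
z = (z_r − z_0)·√(n−3) = (-0.164467 − (-0.484700))·√50 = 0.320233 · 7.071068 = 2.264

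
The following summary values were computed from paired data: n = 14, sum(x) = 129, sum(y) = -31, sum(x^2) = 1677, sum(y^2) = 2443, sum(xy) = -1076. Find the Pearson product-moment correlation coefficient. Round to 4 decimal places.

-0.7340

Numerator: nΣxy − (Σx)(Σy) = 14·(-1076) − (129)(-31) = -11065
Denominator: √[(nΣx²−(Σx)²)(nΣy²−(Σy)²)]
  nΣx²−(Σx)² = 14·1677 − 16641 = 6837;  nΣy²−(Σy)² = 14·2443 − 961 = 33241
  √(6837·33241) = √227268717 = 15075.4342
r = -11065 / 15075.4342 = -0.7340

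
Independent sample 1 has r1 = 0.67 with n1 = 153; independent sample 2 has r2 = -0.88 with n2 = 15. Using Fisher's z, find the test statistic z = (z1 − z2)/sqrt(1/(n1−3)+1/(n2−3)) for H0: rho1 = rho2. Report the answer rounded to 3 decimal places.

7.288

z1 = atanh(0.67) = 0.810743,  z2 = atanh(-0.88) = -1.375768
SE = √(1/(n1−3) + 1/(n2−3)) = √(1/150 + 1/12) = √(0.0066667 + 0.0833333) = √0.0900000 = 0.300000
z = (z1 − z2)/SE = (0.810743 − (-1.375768)) / 0.300000 = 2.186511 / 0.300000 = 7.288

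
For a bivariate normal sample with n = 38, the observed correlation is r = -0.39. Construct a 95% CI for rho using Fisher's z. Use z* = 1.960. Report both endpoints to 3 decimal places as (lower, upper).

Fisher z: z_r = atanh(r) = ½·ln((1+(-0.39))/(1−(-0.39))) = -0.411800
SE(z) = 1/√(n−3) = 1/√35 = 0.169031
95% ⇒ z* = 1.960; margin = 1.960·0.169031 = 0.331301
CI on z-scale: (-0.743101, -0.080499)
Back-transform: tanh(-0.743101) = -0.631015, tanh(-0.080499) = -0.080326

(-0.631, -0.080)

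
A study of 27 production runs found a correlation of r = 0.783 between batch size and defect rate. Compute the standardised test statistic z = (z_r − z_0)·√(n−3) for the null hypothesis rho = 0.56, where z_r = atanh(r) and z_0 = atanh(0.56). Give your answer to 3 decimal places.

2.059

Fisher z: atanh(0.783) = 1.053078, atanh(0.56) = 0.632833
z = (z_r − z_0)·√(n−3) = (1.053078 − 0.632833)·√24 = 0.420245 · 4.898979 = 2.059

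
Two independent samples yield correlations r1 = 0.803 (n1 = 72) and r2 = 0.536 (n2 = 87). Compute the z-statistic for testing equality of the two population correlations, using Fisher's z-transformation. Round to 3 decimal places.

z1 = atanh(0.803) = 1.107002,  z2 = atanh(0.536) = 0.598526
SE = √(1/(n1−3) + 1/(n2−3)) = √(1/69 + 1/84) = √(0.0144928 + 0.0119048) = √0.0263976 = 0.162473
z = (z1 − z2)/SE = (1.107002 − 0.598526) / 0.162473 = 0.508476 / 0.162473 = 3.130

3.130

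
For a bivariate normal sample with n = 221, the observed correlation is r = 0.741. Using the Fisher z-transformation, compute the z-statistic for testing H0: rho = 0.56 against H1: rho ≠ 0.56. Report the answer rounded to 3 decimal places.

z_r = atanh(0.741) = 0.952693,  z_0 = atanh(0.56) = 0.632833
SE = 1/√(n−3) = 1/√218 = 0.067729
z = (z_r − z_0)/SE = (0.952693 − 0.632833) / 0.067729 = 0.319860 / 0.067729 = 4.723

4.723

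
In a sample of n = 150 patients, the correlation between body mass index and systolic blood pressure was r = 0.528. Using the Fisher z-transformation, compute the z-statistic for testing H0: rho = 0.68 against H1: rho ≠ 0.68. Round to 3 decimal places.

-2.931

z_r = atanh(0.528) = 0.587368,  z_0 = atanh(0.68) = 0.829114
SE = 1/√(n−3) = 1/√147 = 0.082479
z = (z_r − z_0)/SE = (0.587368 − 0.829114) / 0.082479 = -0.241746 / 0.082479 = -2.931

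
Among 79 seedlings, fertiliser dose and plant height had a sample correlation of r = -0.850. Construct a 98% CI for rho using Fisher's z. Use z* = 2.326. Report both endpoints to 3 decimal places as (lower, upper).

(-0.909, -0.757)

Fisher z: z_r = atanh(r) = ½·ln((1+(-0.850))/(1−(-0.850))) = -1.256153
SE(z) = 1/√(n−3) = 1/√76 = 0.114708
98% ⇒ z* = 2.326; margin = 2.326·0.114708 = 0.266811
CI on z-scale: (-1.522964, -0.989342)
Back-transform: tanh(-1.522964) = -0.909213, tanh(-0.989342) = -0.757082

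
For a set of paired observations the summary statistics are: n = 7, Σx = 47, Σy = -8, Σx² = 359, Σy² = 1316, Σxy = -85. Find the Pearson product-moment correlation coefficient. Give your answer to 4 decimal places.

-0.1313

S_xy = nΣxy − ΣxΣy = 7·(-85) − 47·(-8) = -595 − (-376) = -219
S_xx = nΣx² − (Σx)² = 7·359 − 47² = 2513 − 2209 = 304
S_yy = nΣy² − (Σy)² = 7·1316 − (-8)² = 9212 − 64 = 9148
r = S_xy / √(S_xx·S_yy) = -219 / √(304·9148) = -219 / √2780992 = -219 / 1667.6307 = -0.1313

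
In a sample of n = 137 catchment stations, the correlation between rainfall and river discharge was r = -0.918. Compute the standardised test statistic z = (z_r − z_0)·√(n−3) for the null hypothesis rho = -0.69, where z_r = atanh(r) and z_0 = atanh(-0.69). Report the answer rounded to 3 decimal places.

Fisher z: atanh(-0.918) = -1.576160, atanh(-0.69) = -0.847956
z = (z_r − z_0)·√(n−3) = (-1.576160 − (-0.847956))·√134 = -0.728204 · 11.575837 = -8.430

-8.430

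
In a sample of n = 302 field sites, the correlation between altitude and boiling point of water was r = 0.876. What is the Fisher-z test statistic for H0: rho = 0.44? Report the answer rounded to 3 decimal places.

z_r = atanh(0.876) = 1.358308,  z_0 = atanh(0.44) = 0.472231
SE = 1/√(n−3) = 1/√299 = 0.057831
z = (z_r − z_0)/SE = (1.358308 − 0.472231) / 0.057831 = 0.886077 / 0.057831 = 15.322

15.322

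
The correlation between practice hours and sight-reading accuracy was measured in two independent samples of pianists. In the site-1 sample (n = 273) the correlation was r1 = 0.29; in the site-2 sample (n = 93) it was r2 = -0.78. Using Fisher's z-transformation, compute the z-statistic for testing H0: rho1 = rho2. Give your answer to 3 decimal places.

z1 = atanh(0.29) = 0.298566,  z2 = atanh(-0.78) = -1.045371
SE = √(1/(n1−3) + 1/(n2−3)) = √(1/270 + 1/90) = √(0.0037037 + 0.0111111) = √0.0148148 = 0.121716
z = (z1 − z2)/SE = (0.298566 − (-1.045371)) / 0.121716 = 1.343937 / 0.121716 = 11.042

11.042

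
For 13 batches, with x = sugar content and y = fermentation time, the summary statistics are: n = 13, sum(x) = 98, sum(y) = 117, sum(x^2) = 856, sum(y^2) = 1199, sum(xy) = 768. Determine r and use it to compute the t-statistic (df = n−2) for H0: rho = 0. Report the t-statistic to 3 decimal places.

-5.891

S_xy = nΣxy − ΣxΣy = 13·768 − 98·117 = 9984 − 11466 = -1482
S_xx = nΣx² − (Σx)² = 13·856 − 98² = 11128 − 9604 = 1524
S_yy = nΣy² − (Σy)² = 13·1199 − 117² = 15587 − 13689 = 1898
r = S_xy / √(S_xx·S_yy) = -1482 / √(1524·1898) = -1482 / √2892552 = -1482 / 1700.7504 = -0.8714
t = r·√(n−2)/√(1−r²) = -0.8714·√11 / √(1−0.759338) = -2.890107 / 0.490573 = -5.891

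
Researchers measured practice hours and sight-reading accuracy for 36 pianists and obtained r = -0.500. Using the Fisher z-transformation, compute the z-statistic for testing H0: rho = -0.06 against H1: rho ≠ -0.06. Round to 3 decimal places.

-2.810

Fisher z: atanh(-0.500) = -0.549306, atanh(-0.06) = -0.060072
z = (z_r − z_0)·√(n−3) = (-0.549306 − (-0.060072))·√33 = -0.489234 · 5.744563 = -2.810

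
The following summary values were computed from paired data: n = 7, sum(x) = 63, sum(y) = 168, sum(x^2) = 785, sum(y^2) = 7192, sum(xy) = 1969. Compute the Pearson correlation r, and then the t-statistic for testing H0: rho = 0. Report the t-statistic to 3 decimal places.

1.475

Numerator: nΣxy − (Σx)(Σy) = 7·1969 − (63)(168) = 3199
Denominator: √[(nΣx²−(Σx)²)(nΣy²−(Σy)²)]
  nΣx²−(Σx)² = 7·785 − 3969 = 1526;  nΣy²−(Σy)² = 7·7192 − 28224 = 22120
  √(1526·22120) = √33755120 = 5809.9157
r = 3199 / 5809.9157 = 0.5506
t = r·√(n−2)/√(1−r²) = 0.5506·√5 / √(1−0.303160) = 1.231179 / 0.834769 = 1.475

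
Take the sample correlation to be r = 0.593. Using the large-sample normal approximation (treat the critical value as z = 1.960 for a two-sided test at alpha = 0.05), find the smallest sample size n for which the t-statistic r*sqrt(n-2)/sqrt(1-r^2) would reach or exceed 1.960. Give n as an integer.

10

r√(n−2)/√(1−r²) ≥ 1.960  ⇔  n−2 ≥ (1.960)²·(1−r²)/r²
(1−r²)/r² = (1−0.351649)/0.351649 = 1.8437
n ≥ 2 + 3.8416·1.8437 = 2 + 7.0828 = 9.0828
⌈9.0828⌉ = 10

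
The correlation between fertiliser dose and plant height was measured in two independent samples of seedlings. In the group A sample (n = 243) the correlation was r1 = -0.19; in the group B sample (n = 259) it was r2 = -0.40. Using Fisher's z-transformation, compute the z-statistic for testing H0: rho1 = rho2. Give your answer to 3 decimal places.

z1 = atanh(-0.19) = -0.192337,  z2 = atanh(-0.40) = -0.423649
SE = √(1/(n1−3) + 1/(n2−3)) = √(1/240 + 1/256) = √(0.0041667 + 0.0039062) = √0.0080729 = 0.089849
z = (z1 − z2)/SE = (-0.192337 − (-0.423649)) / 0.089849 = 0.231312 / 0.089849 = 2.574

2.574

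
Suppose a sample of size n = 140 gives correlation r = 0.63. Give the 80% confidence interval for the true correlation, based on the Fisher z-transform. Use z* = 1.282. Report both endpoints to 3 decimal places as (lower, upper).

(0.559, 0.692)

z_r = atanh(0.63) = 0.741416;  SE = 1/√(n−3) = 1/√137 = 0.085436
z-limits: 0.741416 ± 1.282·0.085436 = 0.741416 ± 0.109529 = [0.631887, 0.850945]
ρ-limits: (tanh 0.631887, tanh 0.850945) = (0.559, 0.692)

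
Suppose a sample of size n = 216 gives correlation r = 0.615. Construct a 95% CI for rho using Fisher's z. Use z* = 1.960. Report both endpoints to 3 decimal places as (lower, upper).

(0.525, 0.692)

Fisher z: z_r = atanh(r) = ½·ln((1+0.615)/(1−0.615)) = 0.716923
SE(z) = 1/√(n−3) = 1/√213 = 0.068519
95% ⇒ z* = 1.960; margin = 1.960·0.068519 = 0.134297
CI on z-scale: (0.582626, 0.851220)
Back-transform: tanh(0.582626) = 0.524571, tanh(0.851220) = 0.691706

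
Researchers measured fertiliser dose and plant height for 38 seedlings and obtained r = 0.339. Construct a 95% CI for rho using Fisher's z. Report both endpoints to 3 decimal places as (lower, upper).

Fisher z: z_r = atanh(r) = ½·ln((1+0.339)/(1−0.339)) = 0.352962
SE(z) = 1/√(n−3) = 1/√35 = 0.169031
95% ⇒ z* = 1.960; margin = 1.960·0.169031 = 0.331301
CI on z-scale: (0.021661, 0.684263)
Back-transform: tanh(0.021661) = 0.021658, tanh(0.684263) = 0.594284

(0.022, 0.594)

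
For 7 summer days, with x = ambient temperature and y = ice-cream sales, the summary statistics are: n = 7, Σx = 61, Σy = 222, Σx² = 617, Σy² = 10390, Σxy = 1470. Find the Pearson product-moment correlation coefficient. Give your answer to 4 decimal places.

S_xy = nΣxy − ΣxΣy = 7·1470 − 61·222 = 10290 − 13542 = -3252
S_xx = nΣx² − (Σx)² = 7·617 − 61² = 4319 − 3721 = 598
S_yy = nΣy² − (Σy)² = 7·10390 − 222² = 72730 − 49284 = 23446
r = S_xy / √(S_xx·S_yy) = -3252 / √(598·23446) = -3252 / √14020708 = -3252 / 3744.4236 = -0.8685

-0.8685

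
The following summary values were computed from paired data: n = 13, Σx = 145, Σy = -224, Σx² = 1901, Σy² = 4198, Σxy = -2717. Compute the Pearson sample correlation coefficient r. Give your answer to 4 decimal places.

Numerator: nΣxy − (Σx)(Σy) = 13·(-2717) − (145)(-224) = -2841
Denominator: √[(nΣx²−(Σx)²)(nΣy²−(Σy)²)]
  nΣx²−(Σx)² = 13·1901 − 21025 = 3688;  nΣy²−(Σy)² = 13·4198 − 50176 = 4398
  √(3688·4398) = √16219824 = 4027.3843
r = -2841 / 4027.3843 = -0.7054

-0.7054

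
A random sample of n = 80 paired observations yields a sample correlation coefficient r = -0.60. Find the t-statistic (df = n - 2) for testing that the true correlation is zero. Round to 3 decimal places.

1 − r² = 1 − 0.3600 = 0.6400;  √(1−r²) = 0.800000
√(n−2) = √78 = 8.831761
t = r·√(n−2)/√(1−r²) = -0.60 · 8.831761 / 0.800000 = -6.624

-6.624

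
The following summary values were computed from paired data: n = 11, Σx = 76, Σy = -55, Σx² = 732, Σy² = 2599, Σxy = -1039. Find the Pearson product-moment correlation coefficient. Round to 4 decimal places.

S_xy = nΣxy − ΣxΣy = 11·(-1039) − 76·(-55) = -11429 − (-4180) = -7249
S_xx = nΣx² − (Σx)² = 11·732 − 76² = 8052 − 5776 = 2276
S_yy = nΣy² − (Σy)² = 11·2599 − (-55)² = 28589 − 3025 = 25564
r = S_xy / √(S_xx·S_yy) = -7249 / √(2276·25564) = -7249 / √58183664 = -7249 / 7627.8217 = -0.9503

-0.9503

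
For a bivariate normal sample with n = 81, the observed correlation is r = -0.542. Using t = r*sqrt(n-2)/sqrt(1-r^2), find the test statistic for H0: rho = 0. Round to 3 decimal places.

t = r·√(n−2) / √(1−r²) with r = -0.542, n = 81
  = -0.542·√79 / √(1 − 0.293764)
  = -0.542·8.888194 / 0.840378
  = -4.817401 / 0.840378 = -5.732

-5.732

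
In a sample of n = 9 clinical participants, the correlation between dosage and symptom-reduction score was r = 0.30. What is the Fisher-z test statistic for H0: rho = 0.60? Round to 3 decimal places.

-0.940

z_r = atanh(0.30) = 0.309520,  z_0 = atanh(0.60) = 0.693147
SE = 1/√(n−3) = 1/√6 = 0.408248
z = (z_r − z_0)/SE = (0.309520 − 0.693147) / 0.408248 = -0.383627 / 0.408248 = -0.940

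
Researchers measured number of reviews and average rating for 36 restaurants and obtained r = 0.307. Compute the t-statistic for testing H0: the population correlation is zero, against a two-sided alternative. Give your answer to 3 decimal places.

1.881

1 − r² = 1 − 0.094249 = 0.905751;  √(1−r²) = 0.951710
√(n−2) = √34 = 5.830952
t = r·√(n−2)/√(1−r²) = 0.307 · 5.830952 / 0.951710 = 1.881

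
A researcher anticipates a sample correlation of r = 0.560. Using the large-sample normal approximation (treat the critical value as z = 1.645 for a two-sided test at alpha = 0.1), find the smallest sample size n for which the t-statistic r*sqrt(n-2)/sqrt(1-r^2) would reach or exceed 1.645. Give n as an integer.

8

Need r·√(n−2)/√(1−r²) ≥ 1.645
√(n−2) ≥ 1.645·√(1−0.313600) / 0.560 = 1.645·0.828493 / 0.560 = 2.4337
n−2 ≥ 5.9229  ⇒  n ≥ 7.9229
Smallest integer n = 8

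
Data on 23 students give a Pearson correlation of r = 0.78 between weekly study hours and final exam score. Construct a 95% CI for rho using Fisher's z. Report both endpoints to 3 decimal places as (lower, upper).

(0.542, 0.902)

Fisher z: z_r = atanh(r) = ½·ln((1+0.78)/(1−0.78)) = 1.045371
SE(z) = 1/√(n−3) = 1/√20 = 0.223607
95% ⇒ z* = 1.960; margin = 1.960·0.223607 = 0.438270
CI on z-scale: (0.607101, 1.483641)
Back-transform: tanh(0.607101) = 0.542083, tanh(1.483641) = 0.902148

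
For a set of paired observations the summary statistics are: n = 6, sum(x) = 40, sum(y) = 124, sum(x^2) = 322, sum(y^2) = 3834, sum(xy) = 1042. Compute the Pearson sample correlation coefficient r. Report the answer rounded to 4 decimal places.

0.8119

S_xy = nΣxy − ΣxΣy = 6·1042 − 40·124 = 6252 − 4960 = 1292
S_xx = nΣx² − (Σx)² = 6·322 − 40² = 1932 − 1600 = 332
S_yy = nΣy² − (Σy)² = 6·3834 − 124² = 23004 − 15376 = 7628
r = S_xy / √(S_xx·S_yy) = 1292 / √(332·7628) = 1292 / √2532496 = 1292 / 1591.3818 = 0.8119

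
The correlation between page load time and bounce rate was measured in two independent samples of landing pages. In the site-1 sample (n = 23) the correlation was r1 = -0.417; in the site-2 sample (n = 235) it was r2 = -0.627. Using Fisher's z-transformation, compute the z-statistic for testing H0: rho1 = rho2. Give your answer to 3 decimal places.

Fisher z-transforms: z1 = atanh(-0.417) = -0.444055, z2 = atanh(-0.627) = -0.736457; difference d = 0.292402
Var(d) = 1/20 + 1/232 = 0.0500000 + 0.0043103 = 0.0543103
z = d/√Var(d) = 0.292402 / √0.0543103 = 0.292402 / 0.233046 = 1.255

1.255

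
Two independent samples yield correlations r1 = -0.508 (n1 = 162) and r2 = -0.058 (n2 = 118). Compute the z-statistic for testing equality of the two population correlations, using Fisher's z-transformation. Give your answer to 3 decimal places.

-4.101

Fisher z-transforms: z1 = atanh(-0.508) = -0.560030, z2 = atanh(-0.058) = -0.058065; difference d = -0.501965
Var(d) = 1/159 + 1/115 = 0.0062893 + 0.0086957 = 0.0149850
z = d/√Var(d) = -0.501965 / √0.0149850 = -0.501965 / 0.122413 = -4.101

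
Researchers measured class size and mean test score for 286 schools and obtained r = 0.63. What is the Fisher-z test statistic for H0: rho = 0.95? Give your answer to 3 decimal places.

-18.343

Fisher z: atanh(0.63) = 0.741416, atanh(0.95) = 1.831781
z = (z_r − z_0)·√(n−3) = (0.741416 − 1.831781)·√283 = -1.090365 · 16.822604 = -18.343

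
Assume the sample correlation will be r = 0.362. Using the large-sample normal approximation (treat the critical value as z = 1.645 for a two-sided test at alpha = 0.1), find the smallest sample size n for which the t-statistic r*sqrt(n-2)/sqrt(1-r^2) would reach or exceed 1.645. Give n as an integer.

Need r·√(n−2)/√(1−r²) ≥ 1.645
√(n−2) ≥ 1.645·√(1−0.131044) / 0.362 = 1.645·0.932178 / 0.362 = 4.2360
n−2 ≥ 17.9437  ⇒  n ≥ 19.9437
Smallest integer n = 20

20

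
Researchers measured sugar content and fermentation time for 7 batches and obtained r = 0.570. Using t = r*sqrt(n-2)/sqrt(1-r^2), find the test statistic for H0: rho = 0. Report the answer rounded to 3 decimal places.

t = r·√(n−2) / √(1−r²) with r = 0.570, n = 7
  = 0.570·√5 / √(1 − 0.324900)
  = 0.570·2.236068 / 0.821645
  = 1.274559 / 0.821645 = 1.551

1.551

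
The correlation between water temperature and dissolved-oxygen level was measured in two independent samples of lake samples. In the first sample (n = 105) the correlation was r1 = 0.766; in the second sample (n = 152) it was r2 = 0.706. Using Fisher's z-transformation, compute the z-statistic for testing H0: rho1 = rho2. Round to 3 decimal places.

z1 = atanh(0.766) = 1.010576,  z2 = atanh(0.706) = 0.879163
SE = √(1/(n1−3) + 1/(n2−3)) = √(1/102 + 1/149) = √(0.0098039 + 0.0067114) = √0.0165153 = 0.128512
z = (z1 − z2)/SE = (1.010576 − 0.879163) / 0.128512 = 0.131413 / 0.128512 = 1.023

1.023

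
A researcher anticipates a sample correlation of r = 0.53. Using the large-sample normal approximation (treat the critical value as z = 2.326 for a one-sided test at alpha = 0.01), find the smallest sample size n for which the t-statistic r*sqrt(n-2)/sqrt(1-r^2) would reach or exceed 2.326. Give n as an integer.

r√(n−2)/√(1−r²) ≥ 2.326  ⇔  n−2 ≥ (2.326)²·(1−r²)/r²
(1−r²)/r² = (1−0.2809)/0.2809 = 2.5600
n ≥ 2 + 5.410276·2.5600 = 2 + 13.8503 = 15.8503
⌈15.8503⌉ = 16

16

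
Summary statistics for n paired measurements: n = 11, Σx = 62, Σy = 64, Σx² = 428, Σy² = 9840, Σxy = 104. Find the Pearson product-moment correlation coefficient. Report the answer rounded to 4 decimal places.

-0.2977

S_xy = nΣxy − ΣxΣy = 11·104 − 62·64 = 1144 − 3968 = -2824
S_xx = nΣx² − (Σx)² = 11·428 − 62² = 4708 − 3844 = 864
S_yy = nΣy² − (Σy)² = 11·9840 − 64² = 108240 − 4096 = 104144
r = S_xy / √(S_xx·S_yy) = -2824 / √(864·104144) = -2824 / √89980416 = -2824 / 9485.8008 = -0.2977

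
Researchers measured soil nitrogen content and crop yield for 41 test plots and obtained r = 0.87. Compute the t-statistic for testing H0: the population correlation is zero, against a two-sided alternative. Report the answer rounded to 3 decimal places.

1 − r² = 1 − 0.7569 = 0.2431;  √(1−r²) = 0.493052
√(n−2) = √39 = 6.244998
t = r·√(n−2)/√(1−r²) = 0.87 · 6.244998 / 0.493052 = 11.019

11.019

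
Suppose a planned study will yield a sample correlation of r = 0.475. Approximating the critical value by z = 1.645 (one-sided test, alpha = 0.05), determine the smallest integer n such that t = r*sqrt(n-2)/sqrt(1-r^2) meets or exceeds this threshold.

12

r√(n−2)/√(1−r²) ≥ 1.645  ⇔  n−2 ≥ (1.645)²·(1−r²)/r²
(1−r²)/r² = (1−0.225625)/0.225625 = 3.4321
n ≥ 2 + 2.706025·3.4321 = 2 + 9.2873 = 11.2873
⌈11.2873⌉ = 12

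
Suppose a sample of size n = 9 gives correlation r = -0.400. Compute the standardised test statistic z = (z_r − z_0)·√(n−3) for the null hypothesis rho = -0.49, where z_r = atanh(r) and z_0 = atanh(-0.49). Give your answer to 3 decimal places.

0.275

Fisher z: atanh(-0.400) = -0.423649, atanh(-0.49) = -0.536060
z = (z_r − z_0)·√(n−3) = (-0.423649 − (-0.536060))·√6 = 0.112411 · 2.449490 = 0.275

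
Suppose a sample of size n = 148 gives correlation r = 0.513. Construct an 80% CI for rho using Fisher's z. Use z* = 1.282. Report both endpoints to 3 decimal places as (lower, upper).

Fisher z: z_r = atanh(r) = ½·ln((1+0.513)/(1−0.513)) = 0.566793
SE(z) = 1/√(n−3) = 1/√145 = 0.083045
80% ⇒ z* = 1.282; margin = 1.282·0.083045 = 0.106464
CI on z-scale: (0.460329, 0.673257)
Back-transform: tanh(0.460329) = 0.430352, tanh(0.673257) = 0.587118

(0.430, 0.587)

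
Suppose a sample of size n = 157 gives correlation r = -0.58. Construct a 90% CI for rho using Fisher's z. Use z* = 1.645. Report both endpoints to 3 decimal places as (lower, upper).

(-0.661, -0.485)

Fisher z: z_r = atanh(r) = ½·ln((1+(-0.58))/(1−(-0.58))) = -0.662463
SE(z) = 1/√(n−3) = 1/√154 = 0.080582
90% ⇒ z* = 1.645; margin = 1.645·0.080582 = 0.132557
CI on z-scale: (-0.795020, -0.529906)
Back-transform: tanh(-0.795020) = -0.661243, tanh(-0.529906) = -0.485309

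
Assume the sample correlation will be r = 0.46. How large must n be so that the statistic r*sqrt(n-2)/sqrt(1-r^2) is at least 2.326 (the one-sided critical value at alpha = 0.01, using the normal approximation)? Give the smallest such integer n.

Need r·√(n−2)/√(1−r²) ≥ 2.326
√(n−2) ≥ 2.326·√(1−0.2116) / 0.46 = 2.326·0.887919 / 0.46 = 4.4898
n−2 ≥ 20.1583  ⇒  n ≥ 22.1583
Smallest integer n = 23

23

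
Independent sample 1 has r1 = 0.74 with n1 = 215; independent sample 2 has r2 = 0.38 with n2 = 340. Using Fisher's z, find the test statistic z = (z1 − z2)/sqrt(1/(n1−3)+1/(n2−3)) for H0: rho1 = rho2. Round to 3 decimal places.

Fisher z-transforms: z1 = atanh(0.74) = 0.950479, z2 = atanh(0.38) = 0.400060; difference d = 0.550419
Var(d) = 1/212 + 1/337 = 0.0047170 + 0.0029674 = 0.0076844
z = d/√Var(d) = 0.550419 / √0.0076844 = 0.550419 / 0.087661 = 6.279

6.279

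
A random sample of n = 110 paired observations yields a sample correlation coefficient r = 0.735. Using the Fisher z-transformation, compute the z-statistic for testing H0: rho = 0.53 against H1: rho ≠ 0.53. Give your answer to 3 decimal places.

z_r = atanh(0.735) = 0.939516,  z_0 = atanh(0.53) = 0.590145
SE = 1/√(n−3) = 1/√107 = 0.096674
z = (z_r − z_0)/SE = (0.939516 − 0.590145) / 0.096674 = 0.349371 / 0.096674 = 3.614

3.614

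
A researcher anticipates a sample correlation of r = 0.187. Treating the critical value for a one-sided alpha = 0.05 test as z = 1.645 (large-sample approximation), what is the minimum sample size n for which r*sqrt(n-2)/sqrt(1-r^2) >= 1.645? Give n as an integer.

r√(n−2)/√(1−r²) ≥ 1.645  ⇔  n−2 ≥ (1.645)²·(1−r²)/r²
(1−r²)/r² = (1−0.034969)/0.034969 = 27.5968
n ≥ 2 + 2.706025·27.5968 = 2 + 74.6776 = 76.6776
⌈76.6776⌉ = 77

77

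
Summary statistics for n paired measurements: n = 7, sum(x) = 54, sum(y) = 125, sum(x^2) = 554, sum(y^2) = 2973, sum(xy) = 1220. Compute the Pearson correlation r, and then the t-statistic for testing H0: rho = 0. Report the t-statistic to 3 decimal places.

Numerator: nΣxy − (Σx)(Σy) = 7·1220 − (54)(125) = 1790
Denominator: √[(nΣx²−(Σx)²)(nΣy²−(Σy)²)]
  nΣx²−(Σx)² = 7·554 − 2916 = 962;  nΣy²−(Σy)² = 7·2973 − 15625 = 5186
  √(962·5186) = √4988932 = 2233.5917
r = 1790 / 2233.5917 = 0.8014
t = r·√(n−2)/√(1−r²) = 0.8014·√5 / √(1−0.642242) = 1.791985 / 0.598129 = 2.996

2.996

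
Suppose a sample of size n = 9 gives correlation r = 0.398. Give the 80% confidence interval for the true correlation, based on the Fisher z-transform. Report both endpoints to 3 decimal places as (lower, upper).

Fisher z: z_r = atanh(r) = ½·ln((1+0.398)/(1−0.398)) = 0.421270
SE(z) = 1/√(n−3) = 1/√6 = 0.408248
80% ⇒ z* = 1.282; margin = 1.282·0.408248 = 0.523374
CI on z-scale: (-0.102104, 0.944644)
Back-transform: tanh(-0.102104) = -0.101751, tanh(0.944644) = 0.737349

(-0.102, 0.737)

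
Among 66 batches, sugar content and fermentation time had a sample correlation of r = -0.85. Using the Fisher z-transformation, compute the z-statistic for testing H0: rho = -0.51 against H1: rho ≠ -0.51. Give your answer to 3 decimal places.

Fisher z: atanh(-0.85) = -1.256153, atanh(-0.51) = -0.562730
z = (z_r − z_0)·√(n−3) = (-1.256153 − (-0.562730))·√63 = -0.693423 · 7.937254 = -5.504

-5.504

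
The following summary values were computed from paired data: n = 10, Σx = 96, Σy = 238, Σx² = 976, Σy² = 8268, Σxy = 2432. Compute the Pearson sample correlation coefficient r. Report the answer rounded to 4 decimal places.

0.3911

Numerator: nΣxy − (Σx)(Σy) = 10·2432 − (96)(238) = 1472
Denominator: √[(nΣx²−(Σx)²)(nΣy²−(Σy)²)]
  nΣx²−(Σx)² = 10·976 − 9216 = 544;  nΣy²−(Σy)² = 10·8268 − 56644 = 26036
  √(544·26036) = √14163584 = 3763.4537
r = 1472 / 3763.4537 = 0.3911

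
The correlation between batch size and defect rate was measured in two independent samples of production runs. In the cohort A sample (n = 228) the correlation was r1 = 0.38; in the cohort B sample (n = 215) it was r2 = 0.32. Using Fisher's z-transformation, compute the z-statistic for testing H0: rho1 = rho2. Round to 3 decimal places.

z1 = atanh(0.38) = 0.400060,  z2 = atanh(0.32) = 0.331647
SE = √(1/(n1−3) + 1/(n2−3)) = √(1/225 + 1/212) = √(0.0044444 + 0.0047170) = √0.0091614 = 0.095715
z = (z1 − z2)/SE = (0.400060 − 0.331647) / 0.095715 = 0.068413 / 0.095715 = 0.715

0.715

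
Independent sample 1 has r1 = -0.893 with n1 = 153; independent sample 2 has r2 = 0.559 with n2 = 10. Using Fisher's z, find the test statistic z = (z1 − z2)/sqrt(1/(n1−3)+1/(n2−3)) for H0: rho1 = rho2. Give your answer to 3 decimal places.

z1 = atanh(-0.893) = -1.436545,  z2 = atanh(0.559) = 0.631377
SE = √(1/(n1−3) + 1/(n2−3)) = √(1/150 + 1/7) = √(0.0066667 + 0.1428571) = √0.1495238 = 0.386683
z = (z1 − z2)/SE = (-1.436545 − 0.631377) / 0.386683 = -2.067922 / 0.386683 = -5.348

-5.348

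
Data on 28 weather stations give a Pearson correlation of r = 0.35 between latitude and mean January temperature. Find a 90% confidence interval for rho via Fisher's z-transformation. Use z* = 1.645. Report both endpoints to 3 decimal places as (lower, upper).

Fisher z: z_r = atanh(r) = ½·ln((1+0.35)/(1−0.35)) = 0.365444
SE(z) = 1/√(n−3) = 1/√25 = 0.200000
90% ⇒ z* = 1.645; margin = 1.645·0.200000 = 0.329000
CI on z-scale: (0.036444, 0.694444)
Back-transform: tanh(0.036444) = 0.036428, tanh(0.694444) = 0.600829

(0.036, 0.601)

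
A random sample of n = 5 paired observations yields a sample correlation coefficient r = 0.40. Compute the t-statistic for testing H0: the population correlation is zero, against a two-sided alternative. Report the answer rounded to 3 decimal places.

0.756

t = r·√(n−2) / √(1−r²) with r = 0.40, n = 5
  = 0.40·√3 / √(1 − 0.1600)
  = 0.40·1.732051 / 0.916515
  = 0.692820 / 0.916515 = 0.756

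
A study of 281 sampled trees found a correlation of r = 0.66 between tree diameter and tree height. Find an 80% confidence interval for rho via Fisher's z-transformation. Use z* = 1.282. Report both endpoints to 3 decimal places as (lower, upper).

Fisher z: z_r = atanh(r) = ½·ln((1+0.66)/(1−0.66)) = 0.792814
SE(z) = 1/√(n−3) = 1/√278 = 0.059976
80% ⇒ z* = 1.282; margin = 1.282·0.059976 = 0.076889
CI on z-scale: (0.715925, 0.869703)
Back-transform: tanh(0.715925) = 0.614379, tanh(0.869703) = 0.701223

(0.614, 0.701)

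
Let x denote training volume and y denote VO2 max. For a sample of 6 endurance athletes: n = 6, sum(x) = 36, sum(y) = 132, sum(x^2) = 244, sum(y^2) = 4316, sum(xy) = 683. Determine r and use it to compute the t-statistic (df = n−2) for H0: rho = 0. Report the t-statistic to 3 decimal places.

-1.311

Numerator: nΣxy − (Σx)(Σy) = 6·683 − (36)(132) = -654
Denominator: √[(nΣx²−(Σx)²)(nΣy²−(Σy)²)]
  nΣx²−(Σx)² = 6·244 − 1296 = 168;  nΣy²−(Σy)² = 6·4316 − 17424 = 8472
  √(168·8472) = √1423296 = 1193.0197
r = -654 / 1193.0197 = -0.5482
t = r·√(n−2)/√(1−r²) = -0.5482·√4 / √(1−0.300523) = -1.096400 / 0.836347 = -1.311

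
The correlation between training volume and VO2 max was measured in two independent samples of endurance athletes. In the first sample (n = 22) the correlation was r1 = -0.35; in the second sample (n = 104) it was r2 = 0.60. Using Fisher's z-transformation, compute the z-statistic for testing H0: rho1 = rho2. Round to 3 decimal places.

z1 = atanh(-0.35) = -0.365444,  z2 = atanh(0.60) = 0.693147
SE = √(1/(n1−3) + 1/(n2−3)) = √(1/19 + 1/101) = √(0.0526316 + 0.0099010) = √0.0625326 = 0.250065
z = (z1 − z2)/SE = (-0.365444 − 0.693147) / 0.250065 = -1.058591 / 0.250065 = -4.233

-4.233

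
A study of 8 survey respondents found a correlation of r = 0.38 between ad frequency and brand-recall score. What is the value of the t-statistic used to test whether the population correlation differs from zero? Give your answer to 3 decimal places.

1.006

t = r·√(n−2) / √(1−r²) with r = 0.38, n = 8
  = 0.38·√6 / √(1 − 0.1444)
  = 0.38·2.449490 / 0.924986
  = 0.930806 / 0.924986 = 1.006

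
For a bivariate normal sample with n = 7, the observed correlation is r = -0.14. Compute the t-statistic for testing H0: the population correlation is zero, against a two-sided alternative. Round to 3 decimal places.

-0.316

t = r·√(n−2) / √(1−r²) with r = -0.14, n = 7
  = -0.14·√5 / √(1 − 0.0196)
  = -0.14·2.236068 / 0.990152
  = -0.313050 / 0.990152 = -0.316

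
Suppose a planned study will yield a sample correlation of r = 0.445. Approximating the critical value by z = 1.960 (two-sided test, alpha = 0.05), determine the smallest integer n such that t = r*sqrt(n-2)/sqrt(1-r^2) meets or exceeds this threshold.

18

r√(n−2)/√(1−r²) ≥ 1.960  ⇔  n−2 ≥ (1.960)²·(1−r²)/r²
(1−r²)/r² = (1−0.198025)/0.198025 = 4.0499
n ≥ 2 + 3.8416·4.0499 = 2 + 15.5581 = 17.5581
⌈17.5581⌉ = 18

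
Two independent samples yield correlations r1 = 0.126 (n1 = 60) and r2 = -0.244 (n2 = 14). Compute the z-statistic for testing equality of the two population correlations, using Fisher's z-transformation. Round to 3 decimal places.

1.141

z1 = atanh(0.126) = 0.126673,  z2 = atanh(-0.244) = -0.249023
SE = √(1/(n1−3) + 1/(n2−3)) = √(1/57 + 1/11) = √(0.0175439 + 0.0909091) = √0.1084530 = 0.329322
z = (z1 − z2)/SE = (0.126673 − (-0.249023)) / 0.329322 = 0.375696 / 0.329322 = 1.141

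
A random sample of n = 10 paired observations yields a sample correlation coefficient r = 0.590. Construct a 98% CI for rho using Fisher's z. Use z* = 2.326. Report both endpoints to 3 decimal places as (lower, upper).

(-0.199, 0.915)

Fisher z: z_r = atanh(r) = ½·ln((1+0.590)/(1−0.590)) = 0.677666
SE(z) = 1/√(n−3) = 1/√7 = 0.377964
98% ⇒ z* = 2.326; margin = 2.326·0.377964 = 0.879144
CI on z-scale: (-0.201478, 1.556810)
Back-transform: tanh(-0.201478) = -0.198795, tanh(1.556810) = 0.914902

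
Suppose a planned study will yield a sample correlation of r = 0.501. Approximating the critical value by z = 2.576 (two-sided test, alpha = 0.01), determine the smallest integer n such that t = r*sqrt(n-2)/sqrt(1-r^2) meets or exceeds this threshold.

r√(n−2)/√(1−r²) ≥ 2.576  ⇔  n−2 ≥ (2.576)²·(1−r²)/r²
(1−r²)/r² = (1−0.251001)/0.251001 = 2.9840
n ≥ 2 + 6.635776·2.9840 = 2 + 19.8012 = 21.8012
⌈21.8012⌉ = 22

22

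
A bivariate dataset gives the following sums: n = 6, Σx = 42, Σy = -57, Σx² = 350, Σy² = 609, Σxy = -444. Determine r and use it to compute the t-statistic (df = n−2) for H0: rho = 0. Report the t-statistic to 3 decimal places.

-2.148

Numerator: nΣxy − (Σx)(Σy) = 6·(-444) − (42)(-57) = -270
Denominator: √[(nΣx²−(Σx)²)(nΣy²−(Σy)²)]
  nΣx²−(Σx)² = 6·350 − 1764 = 336;  nΣy²−(Σy)² = 6·609 − 3249 = 405
  √(336·405) = √136080 = 368.8902
r = -270 / 368.8902 = -0.7319
t = r·√(n−2)/√(1−r²) = -0.7319·√4 / √(1−0.535678) = -1.463800 / 0.681412 = -2.148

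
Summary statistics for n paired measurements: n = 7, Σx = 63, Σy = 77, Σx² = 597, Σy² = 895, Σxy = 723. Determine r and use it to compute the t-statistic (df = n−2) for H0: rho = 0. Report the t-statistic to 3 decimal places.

S_xy = nΣxy − ΣxΣy = 7·723 − 63·77 = 5061 − 4851 = 210
S_xx = nΣx² − (Σx)² = 7·597 − 63² = 4179 − 3969 = 210
S_yy = nΣy² − (Σy)² = 7·895 − 77² = 6265 − 5929 = 336
r = S_xy / √(S_xx·S_yy) = 210 / √(210·336) = 210 / √70560 = 210 / 265.6313 = 0.7906
t = r·√(n−2)/√(1−r²) = 0.7906·√5 / √(1−0.625048) = 1.767835 / 0.612333 = 2.887

2.887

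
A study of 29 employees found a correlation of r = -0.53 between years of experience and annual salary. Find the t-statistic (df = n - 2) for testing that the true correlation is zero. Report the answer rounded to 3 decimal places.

-3.248

t = r·√(n−2) / √(1−r²) with r = -0.53, n = 29
  = -0.53·√27 / √(1 − 0.2809)
  = -0.53·5.196152 / 0.847998
  = -2.753961 / 0.847998 = -3.248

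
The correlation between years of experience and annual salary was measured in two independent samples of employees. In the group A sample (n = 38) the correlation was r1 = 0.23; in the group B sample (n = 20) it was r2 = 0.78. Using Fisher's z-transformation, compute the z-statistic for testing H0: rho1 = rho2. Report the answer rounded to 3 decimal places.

-2.744

Fisher z-transforms: z1 = atanh(0.23) = 0.234189, z2 = atanh(0.78) = 1.045371; difference d = -0.811182
Var(d) = 1/35 + 1/17 = 0.0285714 + 0.0588235 = 0.0873949
z = d/√Var(d) = -0.811182 / √0.0873949 = -0.811182 / 0.295626 = -2.744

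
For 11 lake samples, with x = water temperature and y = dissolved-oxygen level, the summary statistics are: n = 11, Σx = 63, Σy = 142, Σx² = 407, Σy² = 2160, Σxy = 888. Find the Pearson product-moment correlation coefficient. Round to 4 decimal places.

0.6082

Numerator: nΣxy − (Σx)(Σy) = 11·888 − (63)(142) = 822
Denominator: √[(nΣx²−(Σx)²)(nΣy²−(Σy)²)]
  nΣx²−(Σx)² = 11·407 − 3969 = 508;  nΣy²−(Σy)² = 11·2160 − 20164 = 3596
  √(508·3596) = √1826768 = 1351.5798
r = 822 / 1351.5798 = 0.6082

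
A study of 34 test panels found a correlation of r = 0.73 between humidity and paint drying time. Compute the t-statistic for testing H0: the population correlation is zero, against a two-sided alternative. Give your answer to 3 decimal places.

t = r·√(n−2) / √(1−r²) with r = 0.73, n = 34
  = 0.73·√32 / √(1 − 0.5329)
  = 0.73·5.656854 / 0.683447
  = 4.129503 / 0.683447 = 6.042

6.042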